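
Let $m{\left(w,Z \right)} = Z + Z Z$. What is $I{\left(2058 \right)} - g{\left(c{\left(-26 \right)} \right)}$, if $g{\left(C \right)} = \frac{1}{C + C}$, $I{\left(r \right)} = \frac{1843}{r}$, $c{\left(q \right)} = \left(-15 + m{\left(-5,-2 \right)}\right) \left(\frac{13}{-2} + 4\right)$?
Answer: $\frac{117737}{133770} \approx 0.88015$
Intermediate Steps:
$m{\left(w,Z \right)} = Z + Z^{2}$
$c{\left(q \right)} = \frac{65}{2}$ ($c{\left(q \right)} = \left(-15 - 2 \left(1 - 2\right)\right) \left(\frac{13}{-2} + 4\right) = \left(-15 - -2\right) \left(13 \left(- \frac{1}{2}\right) + 4\right) = \left(-15 + 2\right) \left(- \frac{13}{2} + 4\right) = \left(-13\right) \left(- \frac{5}{2}\right) = \frac{65}{2}$)
$g{\left(C \right)} = \frac{1}{2 C}$
$I{\left(2058 \right)} - g{\left(c{\left(-26 \right)} \right)} = \frac{1843}{2058} - \frac{1}{2 \cdot \frac{65}{2}} = 1843 \cdot \frac{1}{2058} - \frac{1}{2} \cdot \frac{2}{65} = \frac{1843}{2058} - \frac{1}{65} = \frac{117737}{133770}$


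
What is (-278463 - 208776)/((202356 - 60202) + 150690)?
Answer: -487239/292844 ≈ -1.6638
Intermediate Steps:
(-278463 - 208776)/((202356 - 60202) + 150690) = -487239/(142154 + 150690) = -487239/292844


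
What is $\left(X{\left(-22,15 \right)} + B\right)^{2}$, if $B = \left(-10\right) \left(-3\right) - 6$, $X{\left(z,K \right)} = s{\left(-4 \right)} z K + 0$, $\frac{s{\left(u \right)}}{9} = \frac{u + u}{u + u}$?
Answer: $8678916$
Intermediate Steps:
$s{\left(u \right)} = 9$ ($s{\left(u \right)} = 9 \frac{u + u}{u + u} = 9 \frac{2 u}{2 u} = 9 \cdot 2 u \frac{1}{2 u} = 9 \cdot 1 = 9$)
$X{\left(z,K \right)} = 9 K z$ ($X{\left(z,K \right)} = 9 z K + 0 = 9 K z + 0 = 9 K z$)
$B = 24$ ($B = 30 - 6 = 24$)
$\left(X{\left(-22,15 \right)} + B\right)^{2} = \left(9 \cdot 15 \left(-22\right) + 24\right)^{2} = \left(-2970 + 24\right)^{2} = \left(-2946\right)^{2} = 8678916$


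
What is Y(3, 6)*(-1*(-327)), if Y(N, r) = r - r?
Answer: 0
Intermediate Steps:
Y(N, r) = 0
Y(3, 6)*(-1*(-327)) = 0*(-1*(-327)) = 0*327 = 0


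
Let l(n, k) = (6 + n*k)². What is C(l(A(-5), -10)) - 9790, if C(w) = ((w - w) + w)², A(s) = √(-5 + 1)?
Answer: 65106 + 174720*I ≈ 65106.0 + 1.7472e+5*I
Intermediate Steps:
A(s) = 2*I (A(s) = √(-4) = 2*I)
l(n, k) = (6 + k*n)²
C(w) = w² (C(w) = (0 + w)² = w²)
C(l(A(-5), -10)) - 9790 = ((6 - 20*I)²)² - 9790 = (6 - 20*I)⁴ - 9790 = -9790 + (6 - 20*I)⁴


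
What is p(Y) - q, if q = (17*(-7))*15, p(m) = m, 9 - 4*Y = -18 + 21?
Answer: 3573/2 ≈ 1786.5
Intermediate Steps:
Y = 3/2 (Y = 9/4 - (-18 + 21)/4 = 9/4 - ¼*3 = 9/4 - ¾ = 3/2 ≈ 1.5000)
q = -1785 (q = -119*15 = -1785)
p(Y) - q = 3/2 - 1*(-1785) = 3/2 + 1785 = 3573/2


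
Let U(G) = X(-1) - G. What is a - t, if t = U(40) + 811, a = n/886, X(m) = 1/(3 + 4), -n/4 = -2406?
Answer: -2357630/3101 ≈ -760.28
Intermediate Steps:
n = 9624 (n = -4*(-2406) = 9624)
X(m) = 1/7
U(G) = 1/7 - G
a = 4812/443 (a = 9624/886 = 9624*(1/886) = 4812/443 ≈ 10.862)
t = 5398/7 (t = (1/7 - 1*40) + 811 = (1/7 - 40) + 811 = -279/7 + 811 = 5398/7 ≈ 771.14)
a - t = 4812/443 - 1*5398/7 = 4812/443 - 5398/7 = -2357630/3101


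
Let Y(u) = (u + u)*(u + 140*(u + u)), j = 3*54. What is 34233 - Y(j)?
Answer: -14714895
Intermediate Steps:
j = 162
Y(u) = 562*u² (Y(u) = (2*u)*(u + 140*(2*u)) = (2*u)*(u + 280*u) = (2*u)*(281*u) = 562*u²)
34233 - Y(j) = 34233 - 562*162² = 34233 - 562*26244 = 34233 - 1*14749128 = 34233 - 14749128 = -14714895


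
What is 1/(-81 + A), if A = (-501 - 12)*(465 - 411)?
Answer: -1/27783 ≈ -3.5993e-5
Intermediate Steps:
A = -27702 (A = -513*54 = -27702)
1/(-81 + A) = 1/(-81 - 27702) = 1/(-27783) = -1/27783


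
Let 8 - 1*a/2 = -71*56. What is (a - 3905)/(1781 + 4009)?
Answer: 4063/5790 ≈ 0.70173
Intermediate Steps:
a = 7968 (a = 16 - (-142)*56 = 16 - 2*(-3976) = 16 + 7952 = 7968)
(a - 3905)/(1781 + 4009) = (7968 - 3905)/(1781 + 4009) = 4063/5790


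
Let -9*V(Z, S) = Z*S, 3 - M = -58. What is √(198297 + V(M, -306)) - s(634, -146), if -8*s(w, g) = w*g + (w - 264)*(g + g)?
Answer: -50151/2 + √200371 ≈ -24628.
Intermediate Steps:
M = 61 (M = 3 - 1*(-58) = 3 + 58 = 61)
V(Z, S) = -S*Z/9 (V(Z, S) = -Z*S/9 = -S*Z/9)
s(w, g) = -g*(-264 + w)/4 - g*w/8 (s(w, g) = -(w*g + (w - 264)*(g + g))/8 = -(g*w + (-264 + w)*(2*g))/8 = -(g*w + 2*g*(-264 + w))/8 = -g*(-264 + w)/4 - g*w/8)
√(198297 + V(M, -306)) - s(634, -146) = √(198297 - ⅑*(-306)*61) - 3*(-146)*(176 - 1*634)/8 = √(198297 + 2074) - 3*(-146)*(176 - 634)/8 = √200371 - 3*(-146)*(-458)/8 = √200371 - 1*50151/2 = √200371 - 50151/2 = -50151/2 + √200371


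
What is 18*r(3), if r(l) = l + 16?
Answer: 342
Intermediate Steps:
r(l) = 16 + l
18*r(3) = 18*(16 + 3) = 18*19 = 342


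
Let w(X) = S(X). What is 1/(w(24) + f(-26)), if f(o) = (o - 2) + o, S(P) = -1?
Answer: -1/55 ≈ -0.018182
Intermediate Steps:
w(X) = -1
f(o) = -2 + 2*o (f(o) = (-2 + o) + o = -2 + 2*o)
1/(w(24) + f(-26)) = 1/(-1 + (-2 + 2*(-26))) = 1/(-1 + (-2 - 52)) = 1/(-1 - 54) = 1/(-55) = -1/55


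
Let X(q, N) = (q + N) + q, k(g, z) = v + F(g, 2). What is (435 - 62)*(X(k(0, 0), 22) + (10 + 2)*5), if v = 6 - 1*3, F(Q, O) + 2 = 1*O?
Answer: 32824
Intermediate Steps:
F(Q, O) = -2 + O (F(Q, O) = -2 + 1*O = -2 + O)
v = 3 (v = 6 - 3 = 3)
k(g, z) = 3 (k(g, z) = 3 + (-2 + 2) = 3 + 0 = 3)
X(q, N) = N + 2*q (X(q, N) = (N + q) + q = N + 2*q)
(435 - 62)*(X(k(0, 0), 22) + (10 + 2)*5) = (435 - 62)*((22 + 2*3) + (10 + 2)*5) = 373*((22 + 6) + 12*5) = 373*(28 + 60) = 373*88 = 32824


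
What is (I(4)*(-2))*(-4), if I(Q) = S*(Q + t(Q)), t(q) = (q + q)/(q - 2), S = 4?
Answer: 256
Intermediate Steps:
t(q) = 2*q/(-2 + q) (t(q) = (2*q)/(-2 + q) = 2*q/(-2 + q))
I(Q) = 4*Q + 8*Q/(-2 + Q) (I(Q) = 4*(Q + 2*Q/(-2 + Q)) = 4*Q + 8*Q/(-2 + Q))
(I(4)*(-2))*(-4) = ((4*4²/(-2 + 4))*(-2))*(-4) = ((4*16/2)*(-2))*(-4) = ((4*16*(½))*(-2))*(-4) = (32*(-2))*(-4) = -64*(-4) = 256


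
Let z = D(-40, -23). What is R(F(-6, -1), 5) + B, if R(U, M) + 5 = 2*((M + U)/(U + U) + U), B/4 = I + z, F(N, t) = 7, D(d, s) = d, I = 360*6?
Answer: 59435/7 ≈ 8490.7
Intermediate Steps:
I = 2160
z = -40
B = 8480 (B = 4*(2160 - 40) = 4*2120 = 8480)
R(U, M) = -5 + 2*U + (M + U)/U (R(U, M) = -5 + 2*((M + U)/(U + U) + U) = -5 + 2*((M + U)/((2*U)) + U) = -5 + 2*((M + U)*(1/(2*U)) + U) = -5 + 2*((M + U)/(2*U) + U) = -5 + 2*(U + (M + U)/(2*U)) = -5 + (2*U + (M + U)/U) = -5 + 2*U + (M + U)/U)
R(F(-6, -1), 5) + B = (-4 + 2*7 + 5/7) + 8480 = (-4 + 14 + 5*(⅐)) + 8480 = (-4 + 14 + 5/7) + 8480 = 75/7 + 8480 = 59435/7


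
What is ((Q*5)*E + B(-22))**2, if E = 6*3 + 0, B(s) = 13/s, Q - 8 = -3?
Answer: 97752769/484 ≈ 2.0197e+5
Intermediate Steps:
Q = 5 (Q = 8 - 3 = 5)
E = 18 (E = 18 + 0 = 18)
((Q*5)*E + B(-22))**2 = ((5*5)*18 + 13/(-22))**2 = (25*18 + 13*(-1/22))**2 = (450 - 13/22)**2 = (9887/22)**2 = 97752769/484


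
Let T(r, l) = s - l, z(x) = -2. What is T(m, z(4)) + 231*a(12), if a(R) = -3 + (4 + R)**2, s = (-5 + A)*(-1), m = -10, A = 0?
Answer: 58450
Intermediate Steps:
s = 5 (s = (-5 + 0)*(-1) = -5*(-1) = 5)
T(r, l) = 5 - l
T(m, z(4)) + 231*a(12) = (5 - 1*(-2)) + 231*(-3 + (4 + 12)**2) = (5 + 2) + 231*(-3 + 16**2) = 7 + 231*(-3 + 256) = 7 + 231*253 = 7 + 58443 = 58450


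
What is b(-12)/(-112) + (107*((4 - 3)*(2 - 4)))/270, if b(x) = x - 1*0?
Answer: -2591/3780 ≈ -0.68545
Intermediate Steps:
b(x) = x (b(x) = x + 0 = x)
b(-12)/(-112) + (107*((4 - 3)*(2 - 4)))/270 = -12/(-112) + (107*((4 - 3)*(2 - 4)))/270 = -12*(-1/112) + (107*(1*(-2)))*(1/270) = 3/28 + (107*(-2))*(1/270) = 3/28 - 214*1/270 = 3/28 - 107/135 = -2591/3780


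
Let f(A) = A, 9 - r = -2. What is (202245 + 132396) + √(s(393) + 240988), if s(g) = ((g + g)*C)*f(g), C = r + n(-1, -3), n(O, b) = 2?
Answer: 334641 + √4256662 ≈ 3.3670e+5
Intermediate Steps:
r = 11 (r = 9 - 1*(-2) = 9 + 2 = 11)
C = 13 (C = 11 + 2 = 13)
s(g) = 26*g² (s(g) = ((g + g)*13)*g = ((2*g)*13)*g = (26*g)*g = 26*g²)
(202245 + 132396) + √(s(393) + 240988) = (202245 + 132396) + √(26*393² + 240988) = 334641 + √(26*154449 + 240988) = 334641 + √(4015674 + 240988) = 334641 + √4256662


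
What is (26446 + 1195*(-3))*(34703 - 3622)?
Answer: 710542741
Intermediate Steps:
(26446 + 1195*(-3))*(34703 - 3622) = (26446 - 3585)*31081 = 22861*31081 = 710542741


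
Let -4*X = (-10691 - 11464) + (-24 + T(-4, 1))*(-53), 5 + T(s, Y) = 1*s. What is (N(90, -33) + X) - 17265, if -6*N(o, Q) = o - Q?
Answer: -12184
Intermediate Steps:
T(s, Y) = -5 + s (T(s, Y) = -5 + 1*s = -5 + s)
N(o, Q) = -o/6 + Q/6 (N(o, Q) = -(o - Q)/6 = -o/6 + Q/6)
X = 10203/2 (X = -((-10691 - 11464) + (-24 + (-5 - 4))*(-53))/4 = -(-22155 + (-24 - 9)*(-53))/4 = -(-22155 - 33*(-53))/4 = -(-22155 + 1749)/4 = -¼*(-20406) = 10203/2 ≈ 5101.5)
(N(90, -33) + X) - 17265 = ((-⅙*90 + (⅙)*(-33)) + 10203/2) - 17265 = ((-15 - 11/2) + 10203/2) - 17265 = (-41/2 + 10203/2) - 17265 = 5081 - 17265 = -12184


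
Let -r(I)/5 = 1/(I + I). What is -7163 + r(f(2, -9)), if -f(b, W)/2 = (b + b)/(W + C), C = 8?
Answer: -114613/16 ≈ -7163.3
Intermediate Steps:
f(b, W) = -4*b/(8 + W) (f(b, W) = -2*(b + b)/(W + 8) = -2*2*b/(8 + W) = -4*b/(8 + W))
r(I) = -5/(2*I) (r(I) = -5/(I + I) = -5*1/(2*I) = -5/(2*I))
-7163 + r(f(2, -9)) = -7163 - 5/(2*((-4*2/(8 - 9)))) = -7163 - 5/(2*((-4*2/(-1)))) = -7163 - 5/(2*((-4*2*(-1)))) = -7163 - 5/2/8 = -7163 - 5/2*⅛ = -7163 - 5/16 = -114613/16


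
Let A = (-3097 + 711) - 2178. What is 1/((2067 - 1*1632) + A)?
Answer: -1/4129 ≈ -0.00024219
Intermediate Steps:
A = -4564 (A = -2386 - 2178 = -4564)
1/((2067 - 1*1632) + A) = 1/((2067 - 1*1632) - 4564) = 1/((2067 - 1632) - 4564) = 1/(435 - 4564) = 1/(-4129) = -1/4129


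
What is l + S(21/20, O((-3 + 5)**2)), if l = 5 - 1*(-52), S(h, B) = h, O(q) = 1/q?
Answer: 1161/20 ≈ 58.050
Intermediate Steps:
O(q) = 1/q
l = 57 (l = 5 + 52 = 57)
l + S(21/20, O((-3 + 5)**2)) = 57 + 21/20 = 1161/20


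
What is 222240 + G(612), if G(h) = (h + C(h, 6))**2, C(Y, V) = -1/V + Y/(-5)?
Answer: 415606489/900 ≈ 4.6179e+5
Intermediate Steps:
C(Y, V) = -1/V - Y/5 (C(Y, V) = -1/V + Y*(-1/5) = -1/V - Y/5)
G(h) = (-1/6 + 4*h/5)**2 (G(h) = (h + (-1/6 - h/5))**2 = (-1/6 + 4*h/5)**2)
222240 + G(612) = 222240 + (-5 + 24*612)**2/900 = 222240 + (-5 + 14688)**2/900 = 222240 + (1/900)*14683**2 = 222240 + (1/900)*215590489 = 222240 + 215590489/900 = 415606489/900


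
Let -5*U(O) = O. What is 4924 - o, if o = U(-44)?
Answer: 24576/5 ≈ 4915.2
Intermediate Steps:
U(O) = -O/5
o = 44/5 (o = -⅕*(-44) = 44/5 ≈ 8.8000)
4924 - o = 4924 - 1*44/5 = 4924 - 44/5 = 24576/5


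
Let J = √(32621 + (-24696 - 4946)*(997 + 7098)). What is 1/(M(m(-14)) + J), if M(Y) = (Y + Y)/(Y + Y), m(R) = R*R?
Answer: 1/239919370 - I*√239919369/239919370 ≈ 4.1681e-9 - 6.4561e-5*I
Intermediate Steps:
m(R) = R²
M(Y) = 1 (M(Y) = (2*Y)/((2*Y)) = (2*Y)*(1/(2*Y)) = 1)
J = I*√239919369 (J = √(32621 - 29642*8095) = √(32621 - 239951990) = √(-239919369) = I*√239919369 ≈ 15489.0*I)
1/(M(m(-14)) + J) = 1/(1 + I*√239919369)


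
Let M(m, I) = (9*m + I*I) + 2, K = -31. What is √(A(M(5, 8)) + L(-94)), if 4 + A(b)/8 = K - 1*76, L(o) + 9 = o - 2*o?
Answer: I*√803 ≈ 28.337*I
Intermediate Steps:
M(m, I) = 2 + I² + 9*m (M(m, I) = (9*m + I²) + 2 = (I² + 9*m) + 2 = 2 + I² + 9*m)
L(o) = -9 - o (L(o) = -9 + (o - 2*o) = -9 - o)
A(b) = -888 (A(b) = -32 + 8*(-31 - 1*76) = -32 + 8*(-31 - 76) = -32 + 8*(-107) = -32 - 856 = -888)
√(A(M(5, 8)) + L(-94)) = √(-888 + (-9 - 1*(-94))) = √(-888 + (-9 + 94)) = √(-888 + 85) = √(-803) = I*√803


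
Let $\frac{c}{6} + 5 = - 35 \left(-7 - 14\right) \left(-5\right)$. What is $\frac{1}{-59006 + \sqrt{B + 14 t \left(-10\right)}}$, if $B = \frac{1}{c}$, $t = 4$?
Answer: $- \frac{1302852480}{76876125799681} - \frac{8 i \sqrt{4265856345}}{76876125799681} \approx -1.6947 \cdot 10^{-5} - 6.7968 \cdot 10^{-9} i$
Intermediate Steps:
$c = -22080$ ($c = -30 + 6 - 35 \left(-7 - 14\right) \left(-5\right) = -30 + 6 \left(-35\right) \left(-21\right) \left(-5\right) = -30 + 6 \cdot 735 \left(-5\right) = -30 + 6 \left(-3675\right) = -30 - 22050 = -22080$)
$B = - \frac{1}{22080}$ ($B = \frac{1}{-22080} = - \frac{1}{22080} \approx -4.529 \cdot 10^{-5}$)
$\frac{1}{-59006 + \sqrt{B + 14 t \left(-10\right)}} = \frac{1}{-59006 + \sqrt{- \frac{1}{22080} + 14 \cdot 4 \left(-10\right)}} = \frac{1}{-59006 + \sqrt{- \frac{1}{22080} + 56 \left(-10\right)}} = \frac{1}{-59006 + \sqrt{- \frac{1}{22080} - 560}} = \frac{1}{-59006 + \sqrt{- \frac{12364801}{22080}}} = \frac{1}{-59006 + \frac{i \sqrt{4265856345}}{2760}}$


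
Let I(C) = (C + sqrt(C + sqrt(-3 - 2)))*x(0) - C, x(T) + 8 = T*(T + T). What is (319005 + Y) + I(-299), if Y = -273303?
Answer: 48393 - 8*sqrt(-299 + I*sqrt(5)) ≈ 48393.0 - 138.33*I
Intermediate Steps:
x(T) = -8 + 2*T**2 (x(T) = -8 + T*(T + T) = -8 + T*(2*T) = -8 + 2*T**2)
I(C) = -9*C - 8*sqrt(C + I*sqrt(5)) (I(C) = (C + sqrt(C + sqrt(-3 - 2)))*(-8 + 2*0**2) - C = (C + sqrt(C + sqrt(-5)))*(-8 + 2*0) - C = (C + sqrt(C + I*sqrt(5)))*(-8 + 0) - C = (C + sqrt(C + I*sqrt(5)))*(-8) - C = (-8*C - 8*sqrt(C + I*sqrt(5))) - C = -9*C - 8*sqrt(C + I*sqrt(5)))
(319005 + Y) + I(-299) = (319005 - 273303) + (-9*(-299) - 8*sqrt(-299 + I*sqrt(5))) = 45702 + (2691 - 8*sqrt(-299 + I*sqrt(5))) = 48393 - 8*sqrt(-299 + I*sqrt(5))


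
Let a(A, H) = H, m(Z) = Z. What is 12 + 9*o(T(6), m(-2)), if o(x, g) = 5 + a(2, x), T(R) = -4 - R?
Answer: -33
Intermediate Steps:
o(x, g) = 5 + x
12 + 9*o(T(6), m(-2)) = 12 + 9*(5 + (-4 - 1*6)) = 12 + 9*(5 + (-4 - 6)) = 12 + 9*(5 - 10) = 12 + 9*(-5) = 12 - 45 = -33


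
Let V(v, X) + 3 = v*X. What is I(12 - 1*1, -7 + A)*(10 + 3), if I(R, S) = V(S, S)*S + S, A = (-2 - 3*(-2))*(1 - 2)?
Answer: -17017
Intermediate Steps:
V(v, X) = -3 + X*v (V(v, X) = -3 + v*X = -3 + X*v)
A = -4 (A = (-2 + 6)*(-1) = 4*(-1) = -4)
I(R, S) = S + S*(-3 + S²) (I(R, S) = (-3 + S*S)*S + S = (-3 + S²)*S + S = S*(-3 + S²) + S = S + S*(-3 + S²))
I(12 - 1*1, -7 + A)*(10 + 3) = ((-7 - 4)*(-2 + (-7 - 4)²))*(10 + 3) = -11*(-2 + (-11)²)*13 = -11*(-2 + 121)*13 = -11*119*13 = -1309*13 = -17017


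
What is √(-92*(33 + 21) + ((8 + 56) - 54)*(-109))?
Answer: I*√6058 ≈ 77.833*I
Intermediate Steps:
√(-92*(33 + 21) + ((8 + 56) - 54)*(-109)) = √(-92*54 + (64 - 54)*(-109)) = √(-4968 + 10*(-109)) = √(-4968 - 1090) = √(-6058) = I*√6058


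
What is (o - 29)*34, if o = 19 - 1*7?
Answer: -578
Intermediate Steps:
o = 12 (o = 19 - 7 = 12)
(o - 29)*34 = (12 - 29)*34 = -17*34 = -578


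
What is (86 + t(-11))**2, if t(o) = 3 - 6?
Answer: 6889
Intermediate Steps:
t(o) = -3
(86 + t(-11))**2 = (86 - 3)**2 = 83**2 = 6889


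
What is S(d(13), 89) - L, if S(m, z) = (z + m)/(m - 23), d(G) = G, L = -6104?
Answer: 30469/5 ≈ 6093.8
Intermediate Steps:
S(m, z) = (m + z)/(-23 + m)
S(d(13), 89) - L = (13 + 89)/(-23 + 13) - 1*(-6104) = 102/(-10) + 6104 = -⅒*102 + 6104 = -51/5 + 6104 = 30469/5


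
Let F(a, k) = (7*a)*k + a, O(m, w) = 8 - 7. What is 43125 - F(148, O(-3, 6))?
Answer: 41941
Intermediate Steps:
O(m, w) = 1
F(a, k) = a + 7*a*k (F(a, k) = 7*a*k + a = a + 7*a*k)
43125 - F(148, O(-3, 6)) = 43125 - 148*(1 + 7*1) = 43125 - 148*(1 + 7) = 43125 - 148*8 = 43125 - 1*1184 = 43125 - 1184 = 41941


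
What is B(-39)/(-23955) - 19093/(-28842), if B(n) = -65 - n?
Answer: 50902523/76767790 ≈ 0.66307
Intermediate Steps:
B(-39)/(-23955) - 19093/(-28842) = (-65 - 1*(-39))/(-23955) - 19093/(-28842) = (-65 + 39)*(-1/23955) - 19093*(-1/28842) = -26*(-1/23955) + 19093/28842 = 26/23955 + 19093/28842 = 50902523/76767790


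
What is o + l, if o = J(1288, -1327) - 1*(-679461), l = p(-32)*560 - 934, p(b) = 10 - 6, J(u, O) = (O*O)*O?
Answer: -2336072016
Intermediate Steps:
J(u, O) = O³ (J(u, O) = O²*O = O³)
p(b) = 4
l = 1306 (l = 4*560 - 934 = 2240 - 934 = 1306)
o = -2336073322 (o = (-1327)³ - 1*(-679461) = -2336752783 + 679461 = -2336073322)
o + l = -2336073322 + 1306 = -2336072016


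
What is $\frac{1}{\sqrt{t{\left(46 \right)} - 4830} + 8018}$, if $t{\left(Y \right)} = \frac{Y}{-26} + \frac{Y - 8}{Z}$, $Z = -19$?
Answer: $\frac{104234}{835811051} - \frac{i \sqrt{816907}}{835811051} \approx 0.00012471 - 1.0814 \cdot 10^{-6} i$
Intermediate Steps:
$t{\left(Y \right)} = \frac{8}{19} - \frac{45 Y}{494}$ ($t{\left(Y \right)} = \frac{Y}{-26} + \frac{Y - 8}{-19} = Y \left(- \frac{1}{26}\right) + \left(Y - 8\right) \left(- \frac{1}{19}\right) = - \frac{Y}{26} + \left(-8 + Y\right) \left(- \frac{1}{19}\right) = - \frac{Y}{26} - \left(- \frac{8}{19} + \frac{Y}{19}\right) = \frac{8}{19} - \frac{45 Y}{494}$)
$\frac{1}{\sqrt{t{\left(46 \right)} - 4830} + 8018} = \frac{1}{\sqrt{\left(\frac{8}{19} - \frac{1035}{247}\right) - 4830} + 8018} = \frac{1}{\sqrt{- \frac{49}{13} - 4830} + 8018} = \frac{1}{\sqrt{- \frac{62839}{13}} + 8018} = \frac{1}{\frac{i \sqrt{816907}}{13} + 8018} = \frac{1}{8018 + \frac{i \sqrt{816907}}{13}}$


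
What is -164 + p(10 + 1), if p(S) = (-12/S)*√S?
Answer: -164 - 12*√11/11 ≈ -167.62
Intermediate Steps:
p(S) = -12/√S
-164 + p(10 + 1) = -164 - 12/√(10 + 1) = -164 - 12*√11/11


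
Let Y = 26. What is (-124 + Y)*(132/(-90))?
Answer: 2156/15 ≈ 143.73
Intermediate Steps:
(-124 + Y)*(132/(-90)) = (-124 + 26)*(132/(-90)) = -12936*(-1)/90 = -98*(-22/15) = 2156/15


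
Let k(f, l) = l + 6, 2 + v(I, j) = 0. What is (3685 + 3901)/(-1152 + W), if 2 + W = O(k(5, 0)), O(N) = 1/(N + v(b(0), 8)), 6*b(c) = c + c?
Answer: -30344/4615 ≈ -6.5751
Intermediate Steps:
b(c) = c/3 (b(c) = (c + c)/6 = (2*c)/6 = c/3)
v(I, j) = -2 (v(I, j) = -2 + 0 = -2)
k(f, l) = 6 + l
O(N) = 1/(-2 + N) (O(N) = 1/(N - 2) = 1/(-2 + N))
W = -7/4 (W = -2 + 1/(-2 + (6 + 0)) = -2 + 1/(-2 + 6) = -2 + 1/4 = -7/4 ≈ -1.7500)
(3685 + 3901)/(-1152 + W) = (3685 + 3901)/(-1152 - 7/4) = 7586/(-4615/4) = 7586*(-4/4615) = -30344/4615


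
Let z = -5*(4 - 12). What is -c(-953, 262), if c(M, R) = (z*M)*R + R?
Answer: 9987178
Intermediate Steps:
z = 40 (z = -5*(-8) = 40)
c(M, R) = R + 40*M*R (c(M, R) = (40*M)*R + R = 40*M*R + R = R + 40*M*R)
-c(-953, 262) = -262*(1 + 40*(-953)) = -262*(1 - 38120) = -262*(-38119) = -1*(-9987178) = 9987178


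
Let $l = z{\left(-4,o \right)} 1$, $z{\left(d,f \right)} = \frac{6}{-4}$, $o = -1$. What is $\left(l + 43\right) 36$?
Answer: $1494$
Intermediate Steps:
$z{\left(d,f \right)} = - \frac{3}{2}$ ($z{\left(d,f \right)} = 6 \left(- \frac{1}{4}\right) = - \frac{3}{2}$)
$l = - \frac{3}{2}$ ($l = \left(- \frac{3}{2}\right) 1 = - \frac{3}{2} \approx -1.5$)
$\left(l + 43\right) 36 = \left(- \frac{3}{2} + 43\right) 36 = \frac{83}{2} \cdot 36 = 1494$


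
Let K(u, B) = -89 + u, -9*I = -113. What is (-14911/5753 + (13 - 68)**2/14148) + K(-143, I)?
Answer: -19076837011/81393444 ≈ -234.38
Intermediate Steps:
I = 113/9 (I = -1/9*(-113) = 113/9 ≈ 12.556)
(-14911/5753 + (13 - 68)**2/14148) + K(-143, I) = (-14911/5753 + (13 - 68)**2/14148) + (-89 - 143) = (-14911*1/5753 + (-55)**2*(1/14148)) - 232 = (-14911/5753 + 3025*(1/14148)) - 232 = (-14911/5753 + 3025/14148) - 232 = -193558003/81393444 - 232 = -19076837011/81393444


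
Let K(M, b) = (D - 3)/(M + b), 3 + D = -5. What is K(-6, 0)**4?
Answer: 14641/1296 ≈ 11.297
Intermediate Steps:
D = -8 (D = -3 - 5 = -8)
K(M, b) = -11/(M + b) (K(M, b) = (-8 - 3)/(M + b) = -11/(M + b))
K(-6, 0)**4 = (-11/(-6 + 0))**4 = (-11/(-6))**4 = (-11*(-1/6))**4 = (11/6)**4 = 14641/1296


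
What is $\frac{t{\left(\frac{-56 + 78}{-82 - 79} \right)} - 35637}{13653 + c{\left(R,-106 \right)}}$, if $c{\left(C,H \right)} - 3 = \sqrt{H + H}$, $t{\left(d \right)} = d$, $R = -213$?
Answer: $- \frac{19588094706}{7506083557} + \frac{5737579 i \sqrt{53}}{15012167114} \approx -2.6096 + 0.0027824 i$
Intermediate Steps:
$c{\left(C,H \right)} = 3 + \sqrt{2} \sqrt{H}$ ($c{\left(C,H \right)} = 3 + \sqrt{H + H} = 3 + \sqrt{2 H} = 3 + \sqrt{2} \sqrt{H}$)
$\frac{t{\left(\frac{-56 + 78}{-82 - 79} \right)} - 35637}{13653 + c{\left(R,-106 \right)}} = \frac{\frac{-56 + 78}{-82 - 79} - 35637}{13653 + \left(3 + \sqrt{2} \sqrt{-106}\right)} = \frac{\frac{22}{-161} - 35637}{13653 + \left(3 + \sqrt{2} i \sqrt{106}\right)} = \frac{22 \left(- \frac{1}{161}\right) - 35637}{13653 + \left(3 + 2 i \sqrt{53}\right)} = \frac{- \frac{22}{161} - 35637}{13656 + 2 i \sqrt{53}} = - \frac{5737579}{161 \left(13656 + 2 i \sqrt{53}\right)}$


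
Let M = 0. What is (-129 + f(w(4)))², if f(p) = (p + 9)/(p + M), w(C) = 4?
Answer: 253009/16 ≈ 15813.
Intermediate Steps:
f(p) = (9 + p)/p (f(p) = (p + 9)/(p + 0) = (9 + p)/p)
(-129 + f(w(4)))² = (-129 + (9 + 4)/4)² = (-129 + (¼)*13)² = (-129 + 13/4)² = (-503/4)² = 253009/16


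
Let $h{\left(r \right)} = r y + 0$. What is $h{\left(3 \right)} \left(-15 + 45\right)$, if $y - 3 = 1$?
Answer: $360$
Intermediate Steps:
$y = 4$ ($y = 3 + 1 = 4$)
$h{\left(r \right)} = 4 r$ ($h{\left(r \right)} = r 4 + 0 = 4 r + 0 = 4 r$)
$h{\left(3 \right)} \left(-15 + 45\right) = 4 \cdot 3 \left(-15 + 45\right) = 12 \cdot 30 = 360$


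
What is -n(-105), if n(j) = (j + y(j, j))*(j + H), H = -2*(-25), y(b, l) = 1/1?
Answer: -5720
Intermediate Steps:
y(b, l) = 1
H = 50
n(j) = (1 + j)*(50 + j) (n(j) = (j + 1)*(j + 50) = (1 + j)*(50 + j))
-n(-105) = -(50 + (-105)² + 51*(-105)) = -(50 + 11025 - 5355) = -1*5720 = -5720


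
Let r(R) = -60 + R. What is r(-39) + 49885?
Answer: 49786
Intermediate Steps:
r(-39) + 49885 = (-60 - 39) + 49885 = -99 + 49885 = 49786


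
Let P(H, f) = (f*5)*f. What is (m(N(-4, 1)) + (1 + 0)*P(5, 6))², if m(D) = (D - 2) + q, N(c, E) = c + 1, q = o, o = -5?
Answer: 28900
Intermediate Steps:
q = -5
P(H, f) = 5*f² (P(H, f) = (5*f)*f = 5*f²)
N(c, E) = 1 + c
m(D) = -7 + D (m(D) = (D - 2) - 5 = (-2 + D) - 5 = -7 + D)
(m(N(-4, 1)) + (1 + 0)*P(5, 6))² = ((-7 + (1 - 4)) + (1 + 0)*(5*6²))² = ((-7 - 3) + 1*(5*36))² = (-10 + 1*180)² = (-10 + 180)² = 170² = 28900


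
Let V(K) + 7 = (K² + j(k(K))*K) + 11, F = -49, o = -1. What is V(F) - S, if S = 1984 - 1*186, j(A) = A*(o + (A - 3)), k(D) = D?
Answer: -126646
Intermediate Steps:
j(A) = A*(-4 + A) (j(A) = A*(-1 + (A - 3)) = A*(-1 + (-3 + A)) = A*(-4 + A))
V(K) = 4 + K² + K²*(-4 + K) (V(K) = -7 + ((K² + (K*(-4 + K))*K) + 11) = -7 + ((K² + K²*(-4 + K)) + 11) = -7 + (11 + K² + K²*(-4 + K)) = 4 + K² + K²*(-4 + K))
S = 1798 (S = 1984 - 186 = 1798)
V(F) - S = (4 + (-49)³ - 3*(-49)²) - 1*1798 = (4 - 117649 - 3*2401) - 1798 = (4 - 117649 - 7203) - 1798 = -124848 - 1798 = -126646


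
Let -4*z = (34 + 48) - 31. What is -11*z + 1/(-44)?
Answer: 3085/22 ≈ 140.23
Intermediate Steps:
z = -51/4 (z = -((34 + 48) - 31)/4 = -(82 - 31)/4 = -¼*51 = -51/4 ≈ -12.750)
-11*z + 1/(-44) = -11*(-51/4) + 1/(-44) = 561/4 - 1/44 = 3085/22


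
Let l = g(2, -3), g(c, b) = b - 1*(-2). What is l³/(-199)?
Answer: 1/199 ≈ 0.0050251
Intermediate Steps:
g(c, b) = 2 + b (g(c, b) = b + 2 = 2 + b)
l = -1 (l = 2 - 3 = -1)
l³/(-199) = (-1)³/(-199) = -1*(-1/199) = 1/199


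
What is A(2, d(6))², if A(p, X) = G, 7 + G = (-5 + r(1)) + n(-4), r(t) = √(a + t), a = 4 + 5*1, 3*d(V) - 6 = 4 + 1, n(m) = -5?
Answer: (17 - √10)² ≈ 191.48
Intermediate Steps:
d(V) = 11/3 (d(V) = 2 + (4 + 1)/3 = 2 + (⅓)*5 = 2 + 5/3 = 11/3)
a = 9 (a = 4 + 5 = 9)
r(t) = √(9 + t)
G = -17 + √10 (G = -7 + ((-5 + √(9 + 1)) - 5) = -7 + ((-5 + √10) - 5) = -7 + (-10 + √10) = -17 + √10 ≈ -13.838)
A(p, X) = -17 + √10
A(2, d(6))² = (-17 + √10)²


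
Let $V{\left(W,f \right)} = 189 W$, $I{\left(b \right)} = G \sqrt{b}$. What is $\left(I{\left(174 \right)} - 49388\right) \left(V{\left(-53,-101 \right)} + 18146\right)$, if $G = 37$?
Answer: $-401475052 + 300773 \sqrt{174} \approx -3.9751 \cdot 10^{8}$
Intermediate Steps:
$I{\left(b \right)} = 37 \sqrt{b}$
$\left(I{\left(174 \right)} - 49388\right) \left(V{\left(-53,-101 \right)} + 18146\right) = \left(37 \sqrt{174} - 49388\right) \left(189 \left(-53\right) + 18146\right) = \left(-49388 + 37 \sqrt{174}\right) \left(-10017 + 18146\right) = \left(-49388 + 37 \sqrt{174}\right) 8129 = -401475052 + 300773 \sqrt{174}$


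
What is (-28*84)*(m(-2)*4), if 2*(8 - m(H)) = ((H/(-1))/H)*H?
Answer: -65856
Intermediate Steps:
m(H) = 8 + H/2 (m(H) = 8 - (H/(-1))/H*H/2 = 8 - (H*(-1))/H*H/2 = 8 - (-H)/H*H/2 = 8 - (-1)*H/2 = 8 + H/2)
(-28*84)*(m(-2)*4) = (-28*84)*((8 + (½)*(-2))*4) = -2352*(8 - 1)*4 = -16464*4 = -2352*28 = -65856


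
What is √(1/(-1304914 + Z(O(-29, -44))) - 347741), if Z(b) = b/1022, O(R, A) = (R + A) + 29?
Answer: I*√38654629717254162640963/333405538 ≈ 589.7*I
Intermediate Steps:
O(R, A) = 29 + A + R (O(R, A) = (A + R) + 29 = 29 + A + R)
Z(b) = b/1022 (Z(b) = b*(1/1022) = b/1022)
√(1/(-1304914 + Z(O(-29, -44))) - 347741) = √(1/(-1304914 + (29 - 44 - 29)/1022) - 347741) = √(1/(-1304914 + (1/1022)*(-44)) - 347741) = √(1/(-1304914 - 22/511) - 347741) = √(1/(-666811076/511) - 347741) = √(-511/666811076 - 347741) = √(-231877550379827/666811076) = I*√38654629717254162640963/333405538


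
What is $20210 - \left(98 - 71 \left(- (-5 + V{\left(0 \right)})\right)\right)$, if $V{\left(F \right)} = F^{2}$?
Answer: $20467$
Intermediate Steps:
$20210 - \left(98 - 71 \left(- (-5 + V{\left(0 \right)})\right)\right) = 20210 - \left(98 - 71 \left(- (-5 + 0^{2})\right)\right) = 20210 - \left(98 - 71 \left(- (-5 + 0)\right)\right) = 20210 - \left(98 - 71 \left(\left(-1\right) \left(-5\right)\right)\right) = 20210 - \left(98 - 355\right) = 20210 - -257 = 20210 + 257 = 20467$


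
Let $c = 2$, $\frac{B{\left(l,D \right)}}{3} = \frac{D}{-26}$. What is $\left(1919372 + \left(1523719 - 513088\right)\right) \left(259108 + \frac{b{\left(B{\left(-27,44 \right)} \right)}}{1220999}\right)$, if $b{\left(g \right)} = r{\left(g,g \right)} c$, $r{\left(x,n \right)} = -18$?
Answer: $\frac{926966833059906568}{1220999} \approx 7.5919 \cdot 10^{11}$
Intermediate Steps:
$B{\left(l,D \right)} = - \frac{3 D}{26}$ ($B{\left(l,D \right)} = 3 \frac{D}{-26} = 3 D \left(- \frac{1}{26}\right) = 3 \left(- \frac{D}{26}\right) = - \frac{3 D}{26}$)
$b{\left(g \right)} = -36$ ($b{\left(g \right)} = \left(-18\right) 2 = -36$)
$\left(1919372 + \left(1523719 - 513088\right)\right) \left(259108 + \frac{b{\left(B{\left(-27,44 \right)} \right)}}{1220999}\right) = \left(1919372 + \left(1523719 - 513088\right)\right) \left(259108 - \frac{36}{1220999}\right) = \left(1919372 + 1010631\right) \left(259108 - \frac{36}{1220999}\right) = 2930003 \left(259108 - \frac{36}{1220999}\right) = 2930003 \cdot \frac{316370608856}{1220999} = \frac{926966833059906568}{1220999}$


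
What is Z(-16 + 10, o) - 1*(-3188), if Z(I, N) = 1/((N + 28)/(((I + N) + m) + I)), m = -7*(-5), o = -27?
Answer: 3184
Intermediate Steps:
m = 35
Z(I, N) = (35 + N + 2*I)/(28 + N) (Z(I, N) = 1/((N + 28)/(((I + N) + 35) + I)) = 1/((28 + N)/((35 + I + N) + I)) = 1/((28 + N)/(35 + N + 2*I)) = (35 + N + 2*I)/(28 + N))
Z(-16 + 10, o) - 1*(-3188) = (35 - 27 + 2*(-16 + 10))/(28 - 27) - 1*(-3188) = (35 - 27 + 2*(-6))/1 + 3188 = 1*(35 - 27 - 12) + 3188 = 1*(-4) + 3188 = -4 + 3188 = 3184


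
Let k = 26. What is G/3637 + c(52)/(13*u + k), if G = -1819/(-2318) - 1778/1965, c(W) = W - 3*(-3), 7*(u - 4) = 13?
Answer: 1414663480159/2368946893170 ≈ 0.59717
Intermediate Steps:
u = 41/7 (u = 4 + (⅐)*13 = 4 + 13/7 = 41/7 ≈ 5.8571)
c(W) = 9 + W (c(W) = W + 9 = 9 + W)
G = -547069/4554870 (G = -1819*(-1/2318) - 1778*1/1965 = 1819/2318 - 1778/1965 = -547069/4554870 ≈ -0.12011)
G/3637 + c(52)/(13*u + k) = -547069/4554870/3637 + (9 + 52)/(13*(41/7) + 26) = -547069/4554870*1/3637 + 61/(533/7 + 26) = -547069/16566062190 + 61/(715/7) = -547069/16566062190 + 61*(7/715) = -547069/16566062190 + 427/715 = 1414663480159/2368946893170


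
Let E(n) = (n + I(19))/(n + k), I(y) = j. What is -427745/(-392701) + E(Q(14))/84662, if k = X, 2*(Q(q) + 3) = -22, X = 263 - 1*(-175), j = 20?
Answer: 7677315582383/7048332637144 ≈ 1.0892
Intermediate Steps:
I(y) = 20
X = 438 (X = 263 + 175 = 438)
Q(q) = -14 (Q(q) = -3 + (½)*(-22) = -3 - 11 = -14)
k = 438
E(n) = (20 + n)/(438 + n) (E(n) = (n + 20)/(n + 438) = (20 + n)/(438 + n))
-427745/(-392701) + E(Q(14))/84662 = -427745/(-392701) + ((20 - 14)/(438 - 14))/84662 = -427745*(-1/392701) + (6/424)*(1/84662) = 427745/392701 + ((1/424)*6)*(1/84662) = 427745/392701 + (3/212)*(1/84662) = 427745/392701 + 3/17948344 = 7677315582383/7048332637144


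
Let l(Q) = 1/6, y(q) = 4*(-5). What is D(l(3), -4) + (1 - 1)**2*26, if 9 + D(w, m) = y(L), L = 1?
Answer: -29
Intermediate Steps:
y(q) = -20
l(Q) = 1/6
D(w, m) = -29 (D(w, m) = -9 - 20 = -29)
D(l(3), -4) + (1 - 1)**2*26 = -29 + (1 - 1)**2*26 = -29 + 0**2*26 = -29 + 0*26 = -29 + 0 = -29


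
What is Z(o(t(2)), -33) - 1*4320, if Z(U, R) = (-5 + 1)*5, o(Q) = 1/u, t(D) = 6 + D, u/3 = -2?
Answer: -4340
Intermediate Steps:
u = -6 (u = 3*(-2) = -6)
o(Q) = -1/6 (o(Q) = 1/(-6) = -1/6)
Z(U, R) = -20 (Z(U, R) = -4*5 = -20)
Z(o(t(2)), -33) - 1*4320 = -20 - 1*4320 = -20 - 4320 = -4340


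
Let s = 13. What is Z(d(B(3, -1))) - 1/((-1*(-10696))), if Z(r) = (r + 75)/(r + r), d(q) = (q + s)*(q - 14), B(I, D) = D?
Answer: 2339/8022 ≈ 0.29157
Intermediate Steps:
d(q) = (-14 + q)*(13 + q) (d(q) = (q + 13)*(q - 14) = (13 + q)*(-14 + q) = (-14 + q)*(13 + q))
Z(r) = (75 + r)/(2*r) (Z(r) = (75 + r)/((2*r)) = (75 + r)*(1/(2*r)) = (75 + r)/(2*r))
Z(d(B(3, -1))) - 1/((-1*(-10696))) = (75 + (-182 + (-1)² - 1*(-1)))/(2*(-182 + (-1)² - 1*(-1))) - 1/((-1*(-10696))) = (75 + (-182 + 1 + 1))/(2*(-182 + 1 + 1)) - 1/10696 = (½)*(75 - 180)/(-180) - 1*1/10696 = (½)*(-1/180)*(-105) - 1/10696 = 7/24 - 1/10696 = 2339/8022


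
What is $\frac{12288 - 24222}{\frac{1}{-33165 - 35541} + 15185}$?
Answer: $- \frac{63072108}{80253893} \approx -0.78591$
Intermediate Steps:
$\frac{12288 - 24222}{\frac{1}{-33165 - 35541} + 15185} = - \frac{11934}{\frac{1}{-68706} + 15185} = - \frac{11934}{- \frac{1}{68706} + 15185} = - \frac{11934}{\frac{1043300609}{68706}} = \left(-11934\right) \frac{68706}{1043300609} = - \frac{63072108}{80253893}$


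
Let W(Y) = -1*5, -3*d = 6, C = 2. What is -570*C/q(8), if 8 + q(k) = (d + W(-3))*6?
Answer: 114/5 ≈ 22.800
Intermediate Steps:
d = -2 (d = -⅓*6 = -2)
W(Y) = -5
q(k) = -50 (q(k) = -8 + (-2 - 5)*6 = -8 - 7*6 = -8 - 42 = -50)
-570*C/q(8) = -1140/(-50) = -1140*(-1)/50 = -570*(-1/25) = 114/5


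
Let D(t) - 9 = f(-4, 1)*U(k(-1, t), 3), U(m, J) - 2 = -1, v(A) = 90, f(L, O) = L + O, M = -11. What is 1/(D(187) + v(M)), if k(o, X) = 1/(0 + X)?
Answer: 1/96 ≈ 0.010417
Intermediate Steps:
k(o, X) = 1/X
U(m, J) = 1 (U(m, J) = 2 - 1 = 1)
D(t) = 6 (D(t) = 9 + (-4 + 1)*1 = 9 - 3*1 = 9 - 3 = 6)
1/(D(187) + v(M)) = 1/(6 + 90) = 1/96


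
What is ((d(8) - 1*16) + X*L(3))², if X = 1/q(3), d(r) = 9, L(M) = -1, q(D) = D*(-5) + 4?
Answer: 5776/121 ≈ 47.736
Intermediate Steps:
q(D) = 4 - 5*D (q(D) = -5*D + 4 = 4 - 5*D)
X = -1/11 (X = 1/(4 - 5*3) = 1/(4 - 15) = 1/(-11) = -1/11 ≈ -0.090909)
((d(8) - 1*16) + X*L(3))² = ((9 - 1*16) - 1/11*(-1))² = ((9 - 16) + 1/11)² = (-7 + 1/11)² = (-76/11)² = 5776/121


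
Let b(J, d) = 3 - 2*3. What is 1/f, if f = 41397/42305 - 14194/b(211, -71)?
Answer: 126915/600601361 ≈ 0.00021131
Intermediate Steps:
b(J, d) = -3 (b(J, d) = 3 - 6 = -3)
f = 600601361/126915 (f = 41397/42305 - 14194/(-3) = 41397*(1/42305) - 14194*(-⅓) = 41397/42305 + 14194/3 = 600601361/126915 ≈ 4732.3)
1/f = 1/(600601361/126915) = 126915/600601361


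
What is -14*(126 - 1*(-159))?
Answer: -3990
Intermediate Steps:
-14*(126 - 1*(-159)) = -14*(126 + 159) = -14*285 = -3990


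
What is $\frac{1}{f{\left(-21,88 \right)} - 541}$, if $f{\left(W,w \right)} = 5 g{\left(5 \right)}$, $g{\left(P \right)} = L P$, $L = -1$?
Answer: $- \frac{1}{566} \approx -0.0017668$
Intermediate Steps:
$g{\left(P \right)} = - P$
$f{\left(W,w \right)} = -25$ ($f{\left(W,w \right)} = 5 \left(\left(-1\right) 5\right) = 5 \left(-5\right) = -25$)
$\frac{1}{f{\left(-21,88 \right)} - 541} = \frac{1}{-25 - 541} = \frac{1}{-566} = - \frac{1}{566}$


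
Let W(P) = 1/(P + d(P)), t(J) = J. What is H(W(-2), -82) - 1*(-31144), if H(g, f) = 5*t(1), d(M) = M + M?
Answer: 31149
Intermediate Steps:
d(M) = 2*M
W(P) = 1/(3*P) (W(P) = 1/(P + 2*P) = 1/(3*P))
H(g, f) = 5 (H(g, f) = 5*1 = 5)
H(W(-2), -82) - 1*(-31144) = 5 - 1*(-31144) = 5 + 31144 = 31149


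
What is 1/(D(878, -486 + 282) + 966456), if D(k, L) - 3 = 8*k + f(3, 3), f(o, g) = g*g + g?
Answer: 1/973495 ≈ 1.0272e-6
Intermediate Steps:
f(o, g) = g + g**2 (f(o, g) = g**2 + g = g + g**2)
D(k, L) = 15 + 8*k (D(k, L) = 3 + (8*k + 3*(1 + 3)) = 3 + (8*k + 3*4) = 3 + (8*k + 12) = 3 + (12 + 8*k) = 15 + 8*k)
1/(D(878, -486 + 282) + 966456) = 1/((15 + 8*878) + 966456) = 1/((15 + 7024) + 966456) = 1/(7039 + 966456) = 1/973495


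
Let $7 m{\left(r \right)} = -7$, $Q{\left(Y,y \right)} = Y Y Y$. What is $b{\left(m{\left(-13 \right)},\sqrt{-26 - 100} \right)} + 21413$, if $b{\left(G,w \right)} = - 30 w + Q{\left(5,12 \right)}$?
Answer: $21538 - 90 i \sqrt{14} \approx 21538.0 - 336.75 i$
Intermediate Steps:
$Q{\left(Y,y \right)} = Y^{3}$ ($Q{\left(Y,y \right)} = Y^{2} Y = Y^{3}$)
$m{\left(r \right)} = -1$ ($m{\left(r \right)} = \frac{1}{7} \left(-7\right) = -1$)
$b{\left(G,w \right)} = 125 - 30 w$ ($b{\left(G,w \right)} = - 30 w + 5^{3} = - 30 w + 125 = 125 - 30 w$)
$b{\left(m{\left(-13 \right)},\sqrt{-26 - 100} \right)} + 21413 = \left(125 - 30 \sqrt{-26 - 100}\right) + 21413 = \left(125 - 30 \sqrt{-126}\right) + 21413 = \left(125 - 30 \cdot 3 i \sqrt{14}\right) + 21413 = \left(125 - 90 i \sqrt{14}\right) + 21413 = 21538 - 90 i \sqrt{14}$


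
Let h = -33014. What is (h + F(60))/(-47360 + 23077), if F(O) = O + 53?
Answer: 32901/24283 ≈ 1.3549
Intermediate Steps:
F(O) = 53 + O
(h + F(60))/(-47360 + 23077) = (-33014 + (53 + 60))/(-47360 + 23077) = (-33014 + 113)/(-24283) = -32901*(-1/24283) = 32901/24283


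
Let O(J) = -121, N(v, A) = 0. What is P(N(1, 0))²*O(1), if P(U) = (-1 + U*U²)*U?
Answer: 0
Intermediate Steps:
P(U) = U*(-1 + U³) (P(U) = (-1 + U³)*U = U*(-1 + U³))
P(N(1, 0))²*O(1) = (0⁴ - 1*0)²*(-121) = (0 + 0)²*(-121) = 0²*(-121) = 0*(-121) = 0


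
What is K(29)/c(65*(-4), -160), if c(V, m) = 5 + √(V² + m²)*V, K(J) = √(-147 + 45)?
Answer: -208*I*√23766/252012799 - I*√102/1260063995 ≈ -0.00012725*I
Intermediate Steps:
K(J) = I*√102 (K(J) = √(-102) = I*√102)
c(V, m) = 5 + V*√(V² + m²)
K(29)/c(65*(-4), -160) = (I*√102)/(5 + (65*(-4))*√((65*(-4))² + (-160)²)) = (I*√102)/(5 - 260*√((-260)² + 25600)) = (I*√102)/(5 - 260*√(67600 + 25600)) = (I*√102)/(5 - 5200*√233) = I*√102/(5 - 5200*√233)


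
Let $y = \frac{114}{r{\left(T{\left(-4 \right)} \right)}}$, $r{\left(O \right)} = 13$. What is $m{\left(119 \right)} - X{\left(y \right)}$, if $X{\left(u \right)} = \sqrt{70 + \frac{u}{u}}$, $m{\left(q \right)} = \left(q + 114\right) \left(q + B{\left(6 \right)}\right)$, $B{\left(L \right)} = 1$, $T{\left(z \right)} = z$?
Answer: $27960 - \sqrt{71} \approx 27952.0$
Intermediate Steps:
$m{\left(q \right)} = \left(1 + q\right) \left(114 + q\right)$ ($m{\left(q \right)} = \left(q + 114\right) \left(q + 1\right) = \left(114 + q\right) \left(1 + q\right) = \left(1 + q\right) \left(114 + q\right)$)
$y = \frac{114}{13} \approx 8.7692$
$X{\left(u \right)} = \sqrt{71}$ ($X{\left(u \right)} = \sqrt{70 + 1} = \sqrt{71}$)
$m{\left(119 \right)} - X{\left(y \right)} = \left(114 + 119^{2} + 115 \cdot 119\right) - \sqrt{71} = \left(114 + 14161 + 13685\right) - \sqrt{71} = 27960 - \sqrt{71}$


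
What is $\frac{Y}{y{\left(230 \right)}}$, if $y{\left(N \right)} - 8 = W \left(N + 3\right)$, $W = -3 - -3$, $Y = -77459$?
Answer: $- \frac{77459}{8} \approx -9682.4$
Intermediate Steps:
$W = 0$ ($W = -3 + 3 = 0$)
$y{\left(N \right)} = 8$ ($y{\left(N \right)} = 8 + 0 \left(N + 3\right) = 8 + 0 \left(3 + N\right) = 8 + 0 = 8$)
$\frac{Y}{y{\left(230 \right)}} = - \frac{77459}{8}$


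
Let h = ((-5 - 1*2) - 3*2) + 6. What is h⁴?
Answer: 2401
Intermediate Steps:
h = -7 (h = ((-5 - 2) - 6) + 6 = (-7 - 6) + 6 = -13 + 6 = -7)
h⁴ = (-7)⁴ = 2401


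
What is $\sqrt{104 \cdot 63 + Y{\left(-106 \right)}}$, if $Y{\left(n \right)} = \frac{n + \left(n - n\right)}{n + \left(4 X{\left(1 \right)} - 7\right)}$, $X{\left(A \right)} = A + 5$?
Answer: $\frac{\sqrt{51907826}}{89} \approx 80.952$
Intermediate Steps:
$X{\left(A \right)} = 5 + A$
$Y{\left(n \right)} = \frac{n}{17 + n}$ ($Y{\left(n \right)} = \frac{n + \left(n - n\right)}{n - \left(7 - 4 \left(5 + 1\right)\right)} = \frac{n + 0}{n + \left(4 \cdot 6 - 7\right)} = \frac{n}{n + \left(24 - 7\right)} = \frac{n}{n + 17} = \frac{n}{17 + n}$)
$\sqrt{104 \cdot 63 + Y{\left(-106 \right)}} = \sqrt{104 \cdot 63 - \frac{106}{17 - 106}} = \sqrt{6552 - \frac{106}{-89}} = \sqrt{6552 - - \frac{106}{89}} = \sqrt{6552 + \frac{106}{89}} = \sqrt{\frac{583234}{89}} = \frac{\sqrt{51907826}}{89}$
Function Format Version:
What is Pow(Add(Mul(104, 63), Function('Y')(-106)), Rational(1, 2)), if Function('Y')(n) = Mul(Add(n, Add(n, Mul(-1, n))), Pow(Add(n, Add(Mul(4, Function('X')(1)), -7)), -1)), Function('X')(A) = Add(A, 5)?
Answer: Mul(Rational(1, 89), Pow(51907826, Rational(1, 2))) ≈ 80.952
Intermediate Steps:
Function('X')(A) = Add(5, A)
Function('Y')(n) = Mul(n, Pow(Add(17, n), -1)) (Function('Y')(n) = Mul(Add(n, Add(n, Mul(-1, n))), Pow(Add(n, Add(Mul(4, Add(5, 1)), -7)), -1)) = Mul(Add(n, 0), Pow(Add(n, Add(Mul(4, 6), -7)), -1)) = Mul(n, Pow(Add(n, Add(24, -7)), -1)) = Mul(n, Pow(Add(n, 17), -1)) = Mul(n, Pow(Add(17, n), -1)))
Pow(Add(Mul(104, 63), Function('Y')(-106)), Rational(1, 2)) = Pow(Add(Mul(104, 63), Mul(-106, Pow(Add(17, -106), -1))), Rational(1, 2)) = Pow(Add(6552, Mul(-106, Pow(-89, -1))), Rational(1, 2)) = Pow(Add(6552, Mul(-106, Rational(-1, 89))), Rational(1, 2)) = Pow(Add(6552, Rational(106, 89)), Rational(1, 2)) = Pow(Rational(583234, 89), Rational(1, 2)) = Mul(Rational(1, 89), Pow(51907826, Rational(1, 2)))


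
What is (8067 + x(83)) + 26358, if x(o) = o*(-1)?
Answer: 34342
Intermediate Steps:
x(o) = -o
(8067 + x(83)) + 26358 = (8067 - 1*83) + 26358 = (8067 - 83) + 26358 = 7984 + 26358 = 34342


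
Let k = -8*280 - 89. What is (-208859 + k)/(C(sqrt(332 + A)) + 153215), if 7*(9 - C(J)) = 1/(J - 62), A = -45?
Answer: -5639959498686408/4091980454716001 + 1478316*sqrt(287)/4091980454716001 ≈ -1.3783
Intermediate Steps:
C(J) = 9 - 1/(7*(-62 + J)) (C(J) = 9 - 1/(7*(J - 62)) = 9 - 1/(7*(-62 + J)))
k = -2329 (k = -2240 - 89 = -2329)
(-208859 + k)/(C(sqrt(332 + A)) + 153215) = (-208859 - 2329)/((-3907 + 63*sqrt(332 - 45))/(7*(-62 + sqrt(332 - 45))) + 153215) = -211188/((-3907 + 63*sqrt(287))/(7*(-62 + sqrt(287))) + 153215) = -211188/(153215 + (-3907 + 63*sqrt(287))/(7*(-62 + sqrt(287))))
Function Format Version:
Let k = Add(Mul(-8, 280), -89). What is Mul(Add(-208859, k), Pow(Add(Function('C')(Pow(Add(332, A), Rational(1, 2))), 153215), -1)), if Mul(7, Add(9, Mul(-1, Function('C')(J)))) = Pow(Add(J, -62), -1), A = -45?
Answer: Add(Rational(-5639959498686408, 4091980454716001), Mul(Rational(1478316, 4091980454716001), Pow(287, Rational(1, 2)))) ≈ -1.3783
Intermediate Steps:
Function('C')(J) = Add(9, Mul(Rational(-1, 7), Pow(Add(-62, J), -1))) (Function('C')(J) = Add(9, Mul(Rational(-1, 7), Pow(Add(J, -62), -1))) = Add(9, Mul(Rational(-1, 7), Pow(Add(-62, J), -1))))
k = -2329 (k = Add(-2240, -89) = -2329)
Mul(Add(-208859, k), Pow(Add(Function('C')(Pow(Add(332, A), Rational(1, 2))), 153215), -1)) = Mul(Add(-208859, -2329), Pow(Add(Mul(Rational(1, 7), Pow(Add(-62, Pow(Add(332, -45), Rational(1, 2))), -1), Add(-3907, Mul(63, Pow(Add(332, -45), Rational(1, 2))))), 153215), -1)) = Mul(-211188, Pow(Add(Mul(Rational(1, 7), Pow(Add(-62, Pow(287, Rational(1, 2))), -1), Add(-3907, Mul(63, Pow(287, Rational(1, 2))))), 153215), -1)) = Mul(-211188, Pow(Add(153215, Mul(Rational(1, 7), Pow(Add(-62, Pow(287, Rational(1, 2))), -1), Add(-3907, Mul(63, Pow(287, Rational(1, 2)))))), -1))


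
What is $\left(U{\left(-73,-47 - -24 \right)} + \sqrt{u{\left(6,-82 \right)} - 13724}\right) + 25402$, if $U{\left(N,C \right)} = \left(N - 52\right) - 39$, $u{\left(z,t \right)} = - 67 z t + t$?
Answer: $25238 + \sqrt{19158} \approx 25376.0$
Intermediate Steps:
$u{\left(z,t \right)} = t - 67 t z$ ($u{\left(z,t \right)} = - 67 t z + t = t - 67 t z$)
$U{\left(N,C \right)} = -91 + N$ ($U{\left(N,C \right)} = \left(-52 + N\right) - 39 = -91 + N$)
$\left(U{\left(-73,-47 - -24 \right)} + \sqrt{u{\left(6,-82 \right)} - 13724}\right) + 25402 = \left(\left(-91 - 73\right) + \sqrt{- 82 \left(1 - 402\right) - 13724}\right) + 25402 = \left(-164 + \sqrt{- 82 \left(1 - 402\right) - 13724}\right) + 25402 = \left(-164 + \sqrt{\left(-82\right) \left(-401\right) - 13724}\right) + 25402 = \left(-164 + \sqrt{32882 - 13724}\right) + 25402 = \left(-164 + \sqrt{19158}\right) + 25402 = 25238 + \sqrt{19158}$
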